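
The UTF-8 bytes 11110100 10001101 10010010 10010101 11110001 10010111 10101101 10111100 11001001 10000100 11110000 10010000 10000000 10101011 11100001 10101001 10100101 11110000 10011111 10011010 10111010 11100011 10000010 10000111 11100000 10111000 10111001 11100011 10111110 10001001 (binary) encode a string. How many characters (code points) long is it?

Byte at offset 0: 0xF4 = 11110100 → 4-byte char (#1). Advance 4.
Byte at offset 4: 0xF1 = 11110001 → 4-byte char (#2). Advance 4.
Byte at offset 8: 0xC9 = 11001001 → 2-byte char (#3). Advance 2.
Byte at offset 10: 0xF0 = 11110000 → 4-byte char (#4). Advance 4.
Byte at offset 14: 0xE1 = 11100001 → 3-byte char (#5). Advance 3.
Byte at offset 17: 0xF0 = 11110000 → 4-byte char (#6). Advance 4.
Byte at offset 21: 0xE3 = 11100011 → 3-byte char (#7). Advance 3.
Byte at offset 24: 0xE0 = 11100000 → 3-byte char (#8). Advance 3.
Byte at offset 27: 0xE3 = 11100011 → 3-byte char (#9). Advance 3.
Reached end at offset 30 after 9 code points.

9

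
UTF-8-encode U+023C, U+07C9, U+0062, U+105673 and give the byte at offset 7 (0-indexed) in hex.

0x99

U+023C → 2-byte form C8 BC at offsets 0–1.
U+07C9 → 2-byte form DF 89 at offsets 2–3.
U+0062 → 1-byte form 62 at offsets 4–4.
U+105673 → 4-byte form F4 85 99 B3 at offsets 5–8.
Offset 7 falls in char 4's range; it's byte 3 of F4 85 99 B3 = 0x99.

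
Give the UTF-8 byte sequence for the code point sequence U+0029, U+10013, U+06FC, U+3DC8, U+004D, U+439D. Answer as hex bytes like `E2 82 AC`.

U+0029: 1-byte form → 29.
U+10013: 4-byte form → F0 90 80 93.
U+06FC: 2-byte form → DB BC.
U+3DC8: 3-byte form → E3 B7 88.
U+004D: 1-byte form → 4D.
U+439D: 3-byte form → E4 8E 9D.
Concatenated (14 bytes): 29 F0 90 80 93 DB BC E3 B7 88 4D E4 8E 9D.

29 F0 90 80 93 DB BC E3 B7 88 4D E4 8E 9D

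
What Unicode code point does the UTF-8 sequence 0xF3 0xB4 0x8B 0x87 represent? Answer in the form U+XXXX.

U+F42C7

Leading byte 0xF3 = 11110011 matches 11110xxx → 4-byte sequence.
Byte 1: 0xF3 = 11110011, payload 011 (3 bits).
Byte 2: 0xB4 = 10110100 (10xxxxxx ✓), payload 110100.
Byte 3: 0x8B = 10001011 (10xxxxxx ✓), payload 001011.
Byte 4: 0x87 = 10000111 (10xxxxxx ✓), payload 000111.
Concatenate: 011110100001011000111 = 0xF42C7 (21 bits → U+F42C7).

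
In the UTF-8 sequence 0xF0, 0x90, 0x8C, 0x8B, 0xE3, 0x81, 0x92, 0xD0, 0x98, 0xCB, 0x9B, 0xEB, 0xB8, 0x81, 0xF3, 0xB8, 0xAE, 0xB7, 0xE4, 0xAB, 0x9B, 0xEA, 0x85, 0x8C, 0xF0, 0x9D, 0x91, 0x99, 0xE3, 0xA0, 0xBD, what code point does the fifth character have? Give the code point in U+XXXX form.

Offset 0: leading byte 0xF0 = 11110000 → 4-byte char #1 = F0 90 8C 8B.
Offset 4: leading byte 0xE3 = 11100011 → 3-byte char #2 = E3 81 92.
Offset 7: leading byte 0xD0 = 11010000 → 2-byte char #3 = D0 98.
Offset 9: leading byte 0xCB = 11001011 → 2-byte char #4 = CB 9B.
Offset 11: leading byte 0xEB = 11101011 → 3-byte char #5 = EB B8 81.
Leading byte 0xEB = 11101011 matches 1110xxxx → 3-byte sequence.
Byte 1: 0xEB = 11101011, payload 1011 (4 bits).
Byte 2: 0xB8 = 10111000 (10xxxxxx ✓), payload 111000.
Byte 3: 0x81 = 10000001 (10xxxxxx ✓), payload 000001.
Concatenate: 1011111000000001 = 0xBE01 (16 bits → U+BE01).

U+BE01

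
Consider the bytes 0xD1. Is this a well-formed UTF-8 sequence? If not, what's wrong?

invalid (sequence truncated)

Leading byte 0xD1 = 11010001 → 2-byte form, but only 1 byte is present.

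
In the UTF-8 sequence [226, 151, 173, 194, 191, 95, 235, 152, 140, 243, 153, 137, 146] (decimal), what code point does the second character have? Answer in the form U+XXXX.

U+00BF

Offset 0: leading byte 0xE2 = 11100010 → 3-byte char #1 = E2 97 AD.
Offset 3: leading byte 0xC2 = 11000010 → 2-byte char #2 = C2 BF.
Leading byte 0xC2 = 11000010 matches 110xxxxx → 2-byte sequence.
Byte 1: 0xC2 = 11000010, payload 00010 (5 bits).
Byte 2: 0xBF = 10111111 (10xxxxxx ✓), payload 111111.
Concatenate: 00010111111 = 0xBF (11 bits → U+00BF).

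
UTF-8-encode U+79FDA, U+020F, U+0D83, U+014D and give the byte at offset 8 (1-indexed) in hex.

1-indexed offset 8 is 0-indexed offset 7.
U+79FDA → 4-byte form F1 B9 BF 9A at offsets 0–3.
U+020F → 2-byte form C8 8F at offsets 4–5.
U+0D83 → 3-byte form E0 B6 83 at offsets 6–8.
Offset 7 falls in char 3's range; it's byte 2 of E0 B6 83 = 0xB6.

0xB6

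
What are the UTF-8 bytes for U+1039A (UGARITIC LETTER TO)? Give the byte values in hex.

U+1039A = 0x1039A = 66458 decimal. In range U+10000–U+10FFFF → 4-byte form: 11110xxx 10xxxxxx 10xxxxxx 10xxxxxx.
Binary (21 bits): 000010000001110011010.
Split 3+6+6+6: 000 | 010000 | 001110 | 011010.
Byte 1: 11110000 = 0xF0.
Byte 2: 10010000 = 0x90.
Byte 3: 10001110 = 0x8E.
Byte 4: 10011010 = 0x9A.

F0 90 8E 9A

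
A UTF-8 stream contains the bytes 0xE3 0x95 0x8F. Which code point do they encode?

U+354F

Leading byte 0xE3 = 11100011 matches 1110xxxx → 3-byte sequence.
Byte 1: 0xE3 = 11100011, payload 0011 (4 bits).
Byte 2: 0x95 = 10010101 (10xxxxxx ✓), payload 010101.
Byte 3: 0x8F = 10001111 (10xxxxxx ✓), payload 001111.
Concatenate: 0011010101001111 = 0x354F (16 bits → U+354F).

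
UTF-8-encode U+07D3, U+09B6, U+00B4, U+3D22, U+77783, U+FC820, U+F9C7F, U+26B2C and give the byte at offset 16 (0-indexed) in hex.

U+07D3 → 2-byte form DF 93 at offsets 0–1.
U+09B6 → 3-byte form E0 A6 B6 at offsets 2–4.
U+00B4 → 2-byte form C2 B4 at offsets 5–6.
U+3D22 → 3-byte form E3 B4 A2 at offsets 7–9.
U+77783 → 4-byte form F1 B7 9E 83 at offsets 10–13.
U+FC820 → 4-byte form F3 BC A0 A0 at offsets 14–17.
Offset 16 falls in char 6's range; it's byte 3 of F3 BC A0 A0 = 0xA0.

0xA0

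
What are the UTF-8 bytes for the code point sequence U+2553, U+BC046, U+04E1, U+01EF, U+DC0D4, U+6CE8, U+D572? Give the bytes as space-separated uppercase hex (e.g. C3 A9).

U+2553: 3-byte form → E2 95 93.
U+BC046: 4-byte form → F2 BC 81 86.
U+04E1: 2-byte form → D3 A1.
U+01EF: 2-byte form → C7 AF.
U+DC0D4: 4-byte form → F3 9C 83 94.
U+6CE8: 3-byte form → E6 B3 A8.
U+D572: 3-byte form → ED 95 B2.
Concatenated (21 bytes): E2 95 93 F2 BC 81 86 D3 A1 C7 AF F3 9C 83 94 E6 B3 A8 ED 95 B2.

E2 95 93 F2 BC 81 86 D3 A1 C7 AF F3 9C 83 94 E6 B3 A8 ED 95 B2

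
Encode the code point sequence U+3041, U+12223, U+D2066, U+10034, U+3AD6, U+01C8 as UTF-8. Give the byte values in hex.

E3 81 81 F0 92 88 A3 F3 92 81 A6 F0 90 80 B4 E3 AB 96 C7 88

U+3041: 3-byte form → E3 81 81.
U+12223: 4-byte form → F0 92 88 A3.
U+D2066: 4-byte form → F3 92 81 A6.
U+10034: 4-byte form → F0 90 80 B4.
U+3AD6: 3-byte form → E3 AB 96.
U+01C8: 2-byte form → C7 88.
Concatenated (20 bytes): E3 81 81 F0 92 88 A3 F3 92 81 A6 F0 90 80 B4 E3 AB 96 C7 88.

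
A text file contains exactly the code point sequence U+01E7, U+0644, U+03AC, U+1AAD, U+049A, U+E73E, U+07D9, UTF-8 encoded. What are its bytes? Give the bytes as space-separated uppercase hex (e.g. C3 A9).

U+01E7: 2-byte form → C7 A7.
U+0644: 2-byte form → D9 84.
U+03AC: 2-byte form → CE AC.
U+1AAD: 3-byte form → E1 AA AD.
U+049A: 2-byte form → D2 9A.
U+E73E: 3-byte form → EE 9C BE.
U+07D9: 2-byte form → DF 99.
Concatenated (16 bytes): C7 A7 D9 84 CE AC E1 AA AD D2 9A EE 9C BE DF 99.

C7 A7 D9 84 CE AC E1 AA AD D2 9A EE 9C BE DF 99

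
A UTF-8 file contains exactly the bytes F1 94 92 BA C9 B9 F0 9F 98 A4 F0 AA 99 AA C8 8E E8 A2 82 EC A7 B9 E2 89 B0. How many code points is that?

Byte at offset 0: 0xF1 = 11110001 → 4-byte char (#1). Advance 4.
Byte at offset 4: 0xC9 = 11001001 → 2-byte char (#2). Advance 2.
Byte at offset 6: 0xF0 = 11110000 → 4-byte char (#3). Advance 4.
Byte at offset 10: 0xF0 = 11110000 → 4-byte char (#4). Advance 4.
Byte at offset 14: 0xC8 = 11001000 → 2-byte char (#5). Advance 2.
Byte at offset 16: 0xE8 = 11101000 → 3-byte char (#6). Advance 3.
Byte at offset 19: 0xEC = 11101100 → 3-byte char (#7). Advance 3.
Byte at offset 22: 0xE2 = 11100010 → 3-byte char (#8). Advance 3.
Reached end at offset 25 after 8 code points.

8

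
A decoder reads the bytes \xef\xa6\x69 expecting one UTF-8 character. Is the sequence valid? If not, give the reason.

Leading byte 0xEF = 11101111 → 3-byte form.
Byte 3 is 0x69 = 01101001, which is not 10xxxxxx — expected a continuation byte.

invalid (non-continuation byte where continuation expected)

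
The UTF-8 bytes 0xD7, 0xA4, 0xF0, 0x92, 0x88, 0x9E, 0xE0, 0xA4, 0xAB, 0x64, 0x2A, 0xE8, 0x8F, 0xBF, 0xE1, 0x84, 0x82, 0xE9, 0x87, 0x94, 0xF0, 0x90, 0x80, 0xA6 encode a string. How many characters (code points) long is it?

Byte at offset 0: 0xD7 = 11010111 → 2-byte char (#1). Advance 2.
Byte at offset 2: 0xF0 = 11110000 → 4-byte char (#2). Advance 4.
Byte at offset 6: 0xE0 = 11100000 → 3-byte char (#3). Advance 3.
Byte at offset 9: 0x64 = 01100100 → 1-byte char (#4). Advance 1.
Byte at offset 10: 0x2A = 00101010 → 1-byte char (#5). Advance 1.
Byte at offset 11: 0xE8 = 11101000 → 3-byte char (#6). Advance 3.
Byte at offset 14: 0xE1 = 11100001 → 3-byte char (#7). Advance 3.
Byte at offset 17: 0xE9 = 11101001 → 3-byte char (#8). Advance 3.
Byte at offset 20: 0xF0 = 11110000 → 4-byte char (#9). Advance 4.
Reached end at offset 24 after 9 code points.

9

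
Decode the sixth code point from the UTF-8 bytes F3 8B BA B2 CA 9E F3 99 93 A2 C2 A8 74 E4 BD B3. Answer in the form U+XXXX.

Offset 0: leading byte 0xF3 = 11110011 → 4-byte char #1 = F3 8B BA B2.
Offset 4: leading byte 0xCA = 11001010 → 2-byte char #2 = CA 9E.
Offset 6: leading byte 0xF3 = 11110011 → 4-byte char #3 = F3 99 93 A2.
Offset 10: leading byte 0xC2 = 11000010 → 2-byte char #4 = C2 A8.
Offset 12: leading byte 0x74 = 01110100 → 1-byte char #5 = 74.
Offset 13: leading byte 0xE4 = 11100100 → 3-byte char #6 = E4 BD B3.
Leading byte 0xE4 = 11100100 matches 1110xxxx → 3-byte sequence.
Byte 1: 0xE4 = 11100100, payload 0100 (4 bits).
Byte 2: 0xBD = 10111101 (10xxxxxx ✓), payload 111101.
Byte 3: 0xB3 = 10110011 (10xxxxxx ✓), payload 110011.
Concatenate: 0100111101110011 = 0x4F73 (16 bits → U+4F73).

U+4F73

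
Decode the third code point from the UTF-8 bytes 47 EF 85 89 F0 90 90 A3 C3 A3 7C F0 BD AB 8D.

Offset 0: leading byte 0x47 = 01000111 → 1-byte char #1 = 47.
Offset 1: leading byte 0xEF = 11101111 → 3-byte char #2 = EF 85 89.
Offset 4: leading byte 0xF0 = 11110000 → 4-byte char #3 = F0 90 90 A3.
Leading byte 0xF0 = 11110000 matches 11110xxx → 4-byte sequence.
Byte 1: 0xF0 = 11110000, payload 000 (3 bits).
Byte 2: 0x90 = 10010000 (10xxxxxx ✓), payload 010000.
Byte 3: 0x90 = 10010000 (10xxxxxx ✓), payload 010000.
Byte 4: 0xA3 = 10100011 (10xxxxxx ✓), payload 100011.
Concatenate: 000010000010000100011 = 0x10423 (21 bits → U+10423).

U+10423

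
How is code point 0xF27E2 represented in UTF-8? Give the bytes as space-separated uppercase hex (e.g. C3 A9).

U+F27E2 = 0xF27E2 = 993250 decimal. In range U+10000–U+10FFFF → 4-byte form: 11110xxx 10xxxxxx 10xxxxxx 10xxxxxx.
Binary (21 bits): 011110010011111100010.
Split 3+6+6+6: 011 | 110010 | 011111 | 100010.
Byte 1: 11110011 = 0xF3.
Byte 2: 10110010 = 0xB2.
Byte 3: 10011111 = 0x9F.
Byte 4: 10100010 = 0xA2.

F3 B2 9F A2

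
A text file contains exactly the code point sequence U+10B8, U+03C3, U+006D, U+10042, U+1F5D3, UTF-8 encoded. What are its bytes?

E1 82 B8 CF 83 6D F0 90 81 82 F0 9F 97 93

U+10B8: 3-byte form → E1 82 B8.
U+03C3: 2-byte form → CF 83.
U+006D: 1-byte form → 6D.
U+10042: 4-byte form → F0 90 81 82.
U+1F5D3: 4-byte form → F0 9F 97 93.
Concatenated (14 bytes): E1 82 B8 CF 83 6D F0 90 81 82 F0 9F 97 93.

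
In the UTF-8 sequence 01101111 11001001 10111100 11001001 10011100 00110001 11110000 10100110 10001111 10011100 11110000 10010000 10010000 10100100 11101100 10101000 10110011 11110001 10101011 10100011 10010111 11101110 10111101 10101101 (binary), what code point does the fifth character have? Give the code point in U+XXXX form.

Offset 0: leading byte 0x6F = 01101111 → 1-byte char #1 = 6F.
Offset 1: leading byte 0xC9 = 11001001 → 2-byte char #2 = C9 BC.
Offset 3: leading byte 0xC9 = 11001001 → 2-byte char #3 = C9 9C.
Offset 5: leading byte 0x31 = 00110001 → 1-byte char #4 = 31.
Offset 6: leading byte 0xF0 = 11110000 → 4-byte char #5 = F0 A6 8F 9C.
Leading byte 0xF0 = 11110000 matches 11110xxx → 4-byte sequence.
Byte 1: 0xF0 = 11110000, payload 000 (3 bits).
Byte 2: 0xA6 = 10100110 (10xxxxxx ✓), payload 100110.
Byte 3: 0x8F = 10001111 (10xxxxxx ✓), payload 001111.
Byte 4: 0x9C = 10011100 (10xxxxxx ✓), payload 011100.
Concatenate: 000100110001111011100 = 0x263DC (21 bits → U+263DC).

U+263DC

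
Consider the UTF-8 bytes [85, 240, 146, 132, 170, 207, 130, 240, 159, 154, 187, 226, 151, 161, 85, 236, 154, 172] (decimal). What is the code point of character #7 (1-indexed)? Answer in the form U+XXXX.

Offset 0: leading byte 0x55 = 01010101 → 1-byte char #1 = 55.
Offset 1: leading byte 0xF0 = 11110000 → 4-byte char #2 = F0 92 84 AA.
Offset 5: leading byte 0xCF = 11001111 → 2-byte char #3 = CF 82.
Offset 7: leading byte 0xF0 = 11110000 → 4-byte char #4 = F0 9F 9A BB.
Offset 11: leading byte 0xE2 = 11100010 → 3-byte char #5 = E2 97 A1.
Offset 14: leading byte 0x55 = 01010101 → 1-byte char #6 = 55.
Offset 15: leading byte 0xEC = 11101100 → 3-byte char #7 = EC 9A AC.
Leading byte 0xEC = 11101100 matches 1110xxxx → 3-byte sequence.
Byte 1: 0xEC = 11101100, payload 1100 (4 bits).
Byte 2: 0x9A = 10011010 (10xxxxxx ✓), payload 011010.
Byte 3: 0xAC = 10101100 (10xxxxxx ✓), payload 101100.
Concatenate: 1100011010101100 = 0xC6AC (16 bits → U+C6AC).

U+C6AC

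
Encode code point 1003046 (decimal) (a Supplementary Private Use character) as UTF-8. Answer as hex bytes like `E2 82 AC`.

U+F4E26 = 0xF4E26 = 1003046 decimal. In range U+10000–U+10FFFF → 4-byte form: 11110xxx 10xxxxxx 10xxxxxx 10xxxxxx.
Binary (21 bits): 011110100111000100110.
Split 3+6+6+6: 011 | 110100 | 111000 | 100110.
Byte 1: 11110011 = 0xF3.
Byte 2: 10110100 = 0xB4.
Byte 3: 10111000 = 0xB8.
Byte 4: 10100110 = 0xA6.

F3 B4 B8 A6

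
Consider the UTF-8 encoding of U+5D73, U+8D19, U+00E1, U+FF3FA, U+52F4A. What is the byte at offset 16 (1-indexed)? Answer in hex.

1-indexed offset 16 is 0-indexed offset 15.
U+5D73 → 3-byte form E5 B5 B3 at offsets 0–2.
U+8D19 → 3-byte form E8 B4 99 at offsets 3–5.
U+00E1 → 2-byte form C3 A1 at offsets 6–7.
U+FF3FA → 4-byte form F3 BF 8F BA at offsets 8–11.
U+52F4A → 4-byte form F1 92 BD 8A at offsets 12–15.
Offset 15 falls in char 5's range; it's byte 4 of F1 92 BD 8A = 0x8A.

0x8A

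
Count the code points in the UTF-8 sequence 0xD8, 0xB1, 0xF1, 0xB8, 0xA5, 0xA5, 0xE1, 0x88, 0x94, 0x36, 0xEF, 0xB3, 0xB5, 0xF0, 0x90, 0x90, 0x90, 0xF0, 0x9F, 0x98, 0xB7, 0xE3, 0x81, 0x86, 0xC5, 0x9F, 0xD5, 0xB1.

Byte at offset 0: 0xD8 = 11011000 → 2-byte char (#1). Advance 2.
Byte at offset 2: 0xF1 = 11110001 → 4-byte char (#2). Advance 4.
Byte at offset 6: 0xE1 = 11100001 → 3-byte char (#3). Advance 3.
Byte at offset 9: 0x36 = 00110110 → 1-byte char (#4). Advance 1.
Byte at offset 10: 0xEF = 11101111 → 3-byte char (#5). Advance 3.
Byte at offset 13: 0xF0 = 11110000 → 4-byte char (#6). Advance 4.
Byte at offset 17: 0xF0 = 11110000 → 4-byte char (#7). Advance 4.
Byte at offset 21: 0xE3 = 11100011 → 3-byte char (#8). Advance 3.
Byte at offset 24: 0xC5 = 11000101 → 2-byte char (#9). Advance 2.
Byte at offset 26: 0xD5 = 11010101 → 2-byte char (#10). Advance 2.
Reached end at offset 28 after 10 code points.

10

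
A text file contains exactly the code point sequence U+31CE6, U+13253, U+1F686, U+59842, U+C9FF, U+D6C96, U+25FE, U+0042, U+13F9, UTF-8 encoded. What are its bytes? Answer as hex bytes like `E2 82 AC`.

F0 B1 B3 A6 F0 93 89 93 F0 9F 9A 86 F1 99 A1 82 EC A7 BF F3 96 B2 96 E2 97 BE 42 E1 8F B9

U+31CE6: 4-byte form → F0 B1 B3 A6.
U+13253: 4-byte form → F0 93 89 93.
U+1F686: 4-byte form → F0 9F 9A 86.
U+59842: 4-byte form → F1 99 A1 82.
U+C9FF: 3-byte form → EC A7 BF.
U+D6C96: 4-byte form → F3 96 B2 96.
U+25FE: 3-byte form → E2 97 BE.
U+0042: 1-byte form → 42.
U+13F9: 3-byte form → E1 8F B9.
Concatenated (30 bytes): F0 B1 B3 A6 F0 93 89 93 F0 9F 9A 86 F1 99 A1 82 EC A7 BF F3 96 B2 96 E2 97 BE 42 E1 8F B9.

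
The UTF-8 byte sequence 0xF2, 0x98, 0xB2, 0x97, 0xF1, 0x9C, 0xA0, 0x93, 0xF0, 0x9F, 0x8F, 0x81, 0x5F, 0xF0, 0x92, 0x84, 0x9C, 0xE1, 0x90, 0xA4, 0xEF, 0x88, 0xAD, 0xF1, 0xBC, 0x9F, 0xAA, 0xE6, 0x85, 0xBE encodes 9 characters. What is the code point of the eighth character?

Offset 0: leading byte 0xF2 = 11110010 → 4-byte char #1 = F2 98 B2 97.
Offset 4: leading byte 0xF1 = 11110001 → 4-byte char #2 = F1 9C A0 93.
Offset 8: leading byte 0xF0 = 11110000 → 4-byte char #3 = F0 9F 8F 81.
Offset 12: leading byte 0x5F = 01011111 → 1-byte char #4 = 5F.
Offset 13: leading byte 0xF0 = 11110000 → 4-byte char #5 = F0 92 84 9C.
Offset 17: leading byte 0xE1 = 11100001 → 3-byte char #6 = E1 90 A4.
Offset 20: leading byte 0xEF = 11101111 → 3-byte char #7 = EF 88 AD.
Offset 23: leading byte 0xF1 = 11110001 → 4-byte char #8 = F1 BC 9F AA.
Leading byte 0xF1 = 11110001 matches 11110xxx → 4-byte sequence.
Byte 1: 0xF1 = 11110001, payload 001 (3 bits).
Byte 2: 0xBC = 10111100 (10xxxxxx ✓), payload 111100.
Byte 3: 0x9F = 10011111 (10xxxxxx ✓), payload 011111.
Byte 4: 0xAA = 10101010 (10xxxxxx ✓), payload 101010.
Concatenate: 001111100011111101010 = 0x7C7EA (21 bits → U+7C7EA).

U+7C7EA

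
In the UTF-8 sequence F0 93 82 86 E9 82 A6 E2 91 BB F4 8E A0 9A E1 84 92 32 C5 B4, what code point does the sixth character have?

U+0032

Offset 0: leading byte 0xF0 = 11110000 → 4-byte char #1 = F0 93 82 86.
Offset 4: leading byte 0xE9 = 11101001 → 3-byte char #2 = E9 82 A6.
Offset 7: leading byte 0xE2 = 11100010 → 3-byte char #3 = E2 91 BB.
Offset 10: leading byte 0xF4 = 11110100 → 4-byte char #4 = F4 8E A0 9A.
Offset 14: leading byte 0xE1 = 11100001 → 3-byte char #5 = E1 84 92.
Offset 17: leading byte 0x32 = 00110010 → 1-byte char #6 = 32.
Leading byte 0x32 = 00110010 matches 0xxxxxxx → 1-byte sequence.
Byte 1: 0x32 = 00110010, payload 0110010 (7 bits).
Concatenate: 0110010 = 0x32 (7 bits → U+0032).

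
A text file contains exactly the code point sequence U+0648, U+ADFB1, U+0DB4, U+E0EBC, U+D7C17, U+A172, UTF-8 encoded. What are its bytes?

U+0648: 2-byte form → D9 88.
U+ADFB1: 4-byte form → F2 AD BE B1.
U+0DB4: 3-byte form → E0 B6 B4.
U+E0EBC: 4-byte form → F3 A0 BA BC.
U+D7C17: 4-byte form → F3 97 B0 97.
U+A172: 3-byte form → EA 85 B2.
Concatenated (20 bytes): D9 88 F2 AD BE B1 E0 B6 B4 F3 A0 BA BC F3 97 B0 97 EA 85 B2.

D9 88 F2 AD BE B1 E0 B6 B4 F3 A0 BA BC F3 97 B0 97 EA 85 B2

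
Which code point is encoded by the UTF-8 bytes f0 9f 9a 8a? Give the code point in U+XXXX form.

Leading byte 0xF0 = 11110000 matches 11110xxx → 4-byte sequence.
Byte 1: 0xF0 = 11110000, payload 000 (3 bits).
Byte 2: 0x9F = 10011111 (10xxxxxx ✓), payload 011111.
Byte 3: 0x9A = 10011010 (10xxxxxx ✓), payload 011010.
Byte 4: 0x8A = 10001010 (10xxxxxx ✓), payload 001010.
Concatenate: 000011111011010001010 = 0x1F68A (21 bits → U+1F68A).

U+1F68A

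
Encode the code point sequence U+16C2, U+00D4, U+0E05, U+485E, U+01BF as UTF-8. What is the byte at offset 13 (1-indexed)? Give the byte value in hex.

1-indexed offset 13 is 0-indexed offset 12.
U+16C2 → 3-byte form E1 9B 82 at offsets 0–2.
U+00D4 → 2-byte form C3 94 at offsets 3–4.
U+0E05 → 3-byte form E0 B8 85 at offsets 5–7.
U+485E → 3-byte form E4 A1 9E at offsets 8–10.
U+01BF → 2-byte form C6 BF at offsets 11–12.
Offset 12 falls in char 5's range; it's byte 2 of C6 BF = 0xBF.

0xBF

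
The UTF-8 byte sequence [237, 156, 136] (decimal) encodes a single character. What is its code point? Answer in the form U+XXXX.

U+D708

Leading byte 0xED = 11101101 matches 1110xxxx → 3-byte sequence.
Byte 1: 0xED = 11101101, payload 1101 (4 bits).
Byte 2: 0x9C = 10011100 (10xxxxxx ✓), payload 011100.
Byte 3: 0x88 = 10001000 (10xxxxxx ✓), payload 001000.
Concatenate: 1101011100001000 = 0xD708 (16 bits → U+D708).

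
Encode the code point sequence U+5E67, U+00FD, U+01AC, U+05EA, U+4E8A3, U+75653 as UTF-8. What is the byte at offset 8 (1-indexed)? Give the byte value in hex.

0xD7

1-indexed offset 8 is 0-indexed offset 7.
U+5E67 → 3-byte form E5 B9 A7 at offsets 0–2.
U+00FD → 2-byte form C3 BD at offsets 3–4.
U+01AC → 2-byte form C6 AC at offsets 5–6.
U+05EA → 2-byte form D7 AA at offsets 7–8.
Offset 7 falls in char 4's range; it's byte 1 of D7 AA = 0xD7.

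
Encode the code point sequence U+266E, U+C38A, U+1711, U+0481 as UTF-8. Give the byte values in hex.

U+266E: 3-byte form → E2 99 AE.
U+C38A: 3-byte form → EC 8E 8A.
U+1711: 3-byte form → E1 9C 91.
U+0481: 2-byte form → D2 81.
Concatenated (11 bytes): E2 99 AE EC 8E 8A E1 9C 91 D2 81.

E2 99 AE EC 8E 8A E1 9C 91 D2 81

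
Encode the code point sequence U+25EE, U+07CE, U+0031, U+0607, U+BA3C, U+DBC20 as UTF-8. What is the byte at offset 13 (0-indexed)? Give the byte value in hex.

0xB0

U+25EE → 3-byte form E2 97 AE at offsets 0–2.
U+07CE → 2-byte form DF 8E at offsets 3–4.
U+0031 → 1-byte form 31 at offsets 5–5.
U+0607 → 2-byte form D8 87 at offsets 6–7.
U+BA3C → 3-byte form EB A8 BC at offsets 8–10.
U+DBC20 → 4-byte form F3 9B B0 A0 at offsets 11–14.
Offset 13 falls in char 6's range; it's byte 3 of F3 9B B0 A0 = 0xB0.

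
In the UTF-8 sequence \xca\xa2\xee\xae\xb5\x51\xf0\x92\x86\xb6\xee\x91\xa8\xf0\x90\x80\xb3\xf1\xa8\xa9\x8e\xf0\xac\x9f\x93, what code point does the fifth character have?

Offset 0: leading byte 0xCA = 11001010 → 2-byte char #1 = CA A2.
Offset 2: leading byte 0xEE = 11101110 → 3-byte char #2 = EE AE B5.
Offset 5: leading byte 0x51 = 01010001 → 1-byte char #3 = 51.
Offset 6: leading byte 0xF0 = 11110000 → 4-byte char #4 = F0 92 86 B6.
Offset 10: leading byte 0xEE = 11101110 → 3-byte char #5 = EE 91 A8.
Leading byte 0xEE = 11101110 matches 1110xxxx → 3-byte sequence.
Byte 1: 0xEE = 11101110, payload 1110 (4 bits).
Byte 2: 0x91 = 10010001 (10xxxxxx ✓), payload 010001.
Byte 3: 0xA8 = 10101000 (10xxxxxx ✓), payload 101000.
Concatenate: 1110010001101000 = 0xE468 (16 bits → U+E468).

U+E468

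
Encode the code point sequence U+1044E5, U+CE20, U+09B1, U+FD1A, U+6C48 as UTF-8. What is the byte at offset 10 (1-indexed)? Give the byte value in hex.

1-indexed offset 10 is 0-indexed offset 9.
U+1044E5 → 4-byte form F4 84 93 A5 at offsets 0–3.
U+CE20 → 3-byte form EC B8 A0 at offsets 4–6.
U+09B1 → 3-byte form E0 A6 B1 at offsets 7–9.
Offset 9 falls in char 3's range; it's byte 3 of E0 A6 B1 = 0xB1.

0xB1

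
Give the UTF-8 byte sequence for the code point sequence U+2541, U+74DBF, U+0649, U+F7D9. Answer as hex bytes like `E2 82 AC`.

E2 95 81 F1 B4 B6 BF D9 89 EF 9F 99

U+2541: 3-byte form → E2 95 81.
U+74DBF: 4-byte form → F1 B4 B6 BF.
U+0649: 2-byte form → D9 89.
U+F7D9: 3-byte form → EF 9F 99.
Concatenated (12 bytes): E2 95 81 F1 B4 B6 BF D9 89 EF 9F 99.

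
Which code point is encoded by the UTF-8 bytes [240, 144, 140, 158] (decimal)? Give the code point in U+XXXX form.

Leading byte 0xF0 = 11110000 matches 11110xxx → 4-byte sequence.
Byte 1: 0xF0 = 11110000, payload 000 (3 bits).
Byte 2: 0x90 = 10010000 (10xxxxxx ✓), payload 010000.
Byte 3: 0x8C = 10001100 (10xxxxxx ✓), payload 001100.
Byte 4: 0x9E = 10011110 (10xxxxxx ✓), payload 011110.
Concatenate: 000010000001100011110 = 0x1031E (21 bits → U+1031E).

U+1031E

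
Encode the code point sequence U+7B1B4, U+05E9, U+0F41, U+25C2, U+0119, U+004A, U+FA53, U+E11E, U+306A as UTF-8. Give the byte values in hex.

U+7B1B4: 4-byte form → F1 BB 86 B4.
U+05E9: 2-byte form → D7 A9.
U+0F41: 3-byte form → E0 BD 81.
U+25C2: 3-byte form → E2 97 82.
U+0119: 2-byte form → C4 99.
U+004A: 1-byte form → 4A.
U+FA53: 3-byte form → EF A9 93.
U+E11E: 3-byte form → EE 84 9E.
U+306A: 3-byte form → E3 81 AA.
Concatenated (24 bytes): F1 BB 86 B4 D7 A9 E0 BD 81 E2 97 82 C4 99 4A EF A9 93 EE 84 9E E3 81 AA.

F1 BB 86 B4 D7 A9 E0 BD 81 E2 97 82 C4 99 4A EF A9 93 EE 84 9E E3 81 AA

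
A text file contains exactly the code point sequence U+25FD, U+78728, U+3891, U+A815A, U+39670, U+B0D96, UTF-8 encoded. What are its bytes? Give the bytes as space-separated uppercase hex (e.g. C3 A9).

E2 97 BD F1 B8 9C A8 E3 A2 91 F2 A8 85 9A F0 B9 99 B0 F2 B0 B6 96

U+25FD: 3-byte form → E2 97 BD.
U+78728: 4-byte form → F1 B8 9C A8.
U+3891: 3-byte form → E3 A2 91.
U+A815A: 4-byte form → F2 A8 85 9A.
U+39670: 4-byte form → F0 B9 99 B0.
U+B0D96: 4-byte form → F2 B0 B6 96.
Concatenated (22 bytes): E2 97 BD F1 B8 9C A8 E3 A2 91 F2 A8 85 9A F0 B9 99 B0 F2 B0 B6 96.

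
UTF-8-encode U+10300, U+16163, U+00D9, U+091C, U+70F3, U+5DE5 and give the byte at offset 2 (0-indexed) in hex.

U+10300 → 4-byte form F0 90 8C 80 at offsets 0–3.
Offset 2 falls in char 1's range; it's byte 3 of F0 90 8C 80 = 0x8C.

0x8C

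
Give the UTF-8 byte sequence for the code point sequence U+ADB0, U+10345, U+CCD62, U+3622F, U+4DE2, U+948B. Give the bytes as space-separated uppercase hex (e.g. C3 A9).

EA B6 B0 F0 90 8D 85 F3 8C B5 A2 F0 B6 88 AF E4 B7 A2 E9 92 8B

U+ADB0: 3-byte form → EA B6 B0.
U+10345: 4-byte form → F0 90 8D 85.
U+CCD62: 4-byte form → F3 8C B5 A2.
U+3622F: 4-byte form → F0 B6 88 AF.
U+4DE2: 3-byte form → E4 B7 A2.
U+948B: 3-byte form → E9 92 8B.
Concatenated (21 bytes): EA B6 B0 F0 90 8D 85 F3 8C B5 A2 F0 B6 88 AF E4 B7 A2 E9 92 8B.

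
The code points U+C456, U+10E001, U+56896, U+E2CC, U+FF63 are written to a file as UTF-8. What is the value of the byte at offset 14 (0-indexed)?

U+C456 → 3-byte form EC 91 96 at offsets 0–2.
U+10E001 → 4-byte form F4 8E 80 81 at offsets 3–6.
U+56896 → 4-byte form F1 96 A2 96 at offsets 7–10.
U+E2CC → 3-byte form EE 8B 8C at offsets 11–13.
U+FF63 → 3-byte form EF BD A3 at offsets 14–16.
Offset 14 falls in char 5's range; it's byte 1 of EF BD A3 = 0xEF.

0xEF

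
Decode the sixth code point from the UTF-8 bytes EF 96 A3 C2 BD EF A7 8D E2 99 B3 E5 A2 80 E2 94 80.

U+2500

Offset 0: leading byte 0xEF = 11101111 → 3-byte char #1 = EF 96 A3.
Offset 3: leading byte 0xC2 = 11000010 → 2-byte char #2 = C2 BD.
Offset 5: leading byte 0xEF = 11101111 → 3-byte char #3 = EF A7 8D.
Offset 8: leading byte 0xE2 = 11100010 → 3-byte char #4 = E2 99 B3.
Offset 11: leading byte 0xE5 = 11100101 → 3-byte char #5 = E5 A2 80.
Offset 14: leading byte 0xE2 = 11100010 → 3-byte char #6 = E2 94 80.
Leading byte 0xE2 = 11100010 matches 1110xxxx → 3-byte sequence.
Byte 1: 0xE2 = 11100010, payload 0010 (4 bits).
Byte 2: 0x94 = 10010100 (10xxxxxx ✓), payload 010100.
Byte 3: 0x80 = 10000000 (10xxxxxx ✓), payload 000000.
Concatenate: 0010010100000000 = 0x2500 (16 bits → U+2500).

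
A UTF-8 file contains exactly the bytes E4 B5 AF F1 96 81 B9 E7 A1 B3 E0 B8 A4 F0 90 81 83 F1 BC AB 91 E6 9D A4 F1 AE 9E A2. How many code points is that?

8

Byte at offset 0: 0xE4 = 11100100 → 3-byte char (#1). Advance 3.
Byte at offset 3: 0xF1 = 11110001 → 4-byte char (#2). Advance 4.
Byte at offset 7: 0xE7 = 11100111 → 3-byte char (#3). Advance 3.
Byte at offset 10: 0xE0 = 11100000 → 3-byte char (#4). Advance 3.
Byte at offset 13: 0xF0 = 11110000 → 4-byte char (#5). Advance 4.
Byte at offset 17: 0xF1 = 11110001 → 4-byte char (#6). Advance 4.
Byte at offset 21: 0xE6 = 11100110 → 3-byte char (#7). Advance 3.
Byte at offset 24: 0xF1 = 11110001 → 4-byte char (#8). Advance 4.
Reached end at offset 28 after 8 code points.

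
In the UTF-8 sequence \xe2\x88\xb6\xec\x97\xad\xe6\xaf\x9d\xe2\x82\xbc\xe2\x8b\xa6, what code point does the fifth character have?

Offset 0: leading byte 0xE2 = 11100010 → 3-byte char #1 = E2 88 B6.
Offset 3: leading byte 0xEC = 11101100 → 3-byte char #2 = EC 97 AD.
Offset 6: leading byte 0xE6 = 11100110 → 3-byte char #3 = E6 AF 9D.
Offset 9: leading byte 0xE2 = 11100010 → 3-byte char #4 = E2 82 BC.
Offset 12: leading byte 0xE2 = 11100010 → 3-byte char #5 = E2 8B A6.
Leading byte 0xE2 = 11100010 matches 1110xxxx → 3-byte sequence.
Byte 1: 0xE2 = 11100010, payload 0010 (4 bits).
Byte 2: 0x8B = 10001011 (10xxxxxx ✓), payload 001011.
Byte 3: 0xA6 = 10100110 (10xxxxxx ✓), payload 100110.
Concatenate: 0010001011100110 = 0x22E6 (16 bits → U+22E6).

U+22E6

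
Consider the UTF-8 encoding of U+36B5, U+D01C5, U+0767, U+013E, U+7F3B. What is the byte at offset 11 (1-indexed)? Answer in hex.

1-indexed offset 11 is 0-indexed offset 10.
U+36B5 → 3-byte form E3 9A B5 at offsets 0–2.
U+D01C5 → 4-byte form F3 90 87 85 at offsets 3–6.
U+0767 → 2-byte form DD A7 at offsets 7–8.
U+013E → 2-byte form C4 BE at offsets 9–10.
Offset 10 falls in char 4's range; it's byte 2 of C4 BE = 0xBE.

0xBE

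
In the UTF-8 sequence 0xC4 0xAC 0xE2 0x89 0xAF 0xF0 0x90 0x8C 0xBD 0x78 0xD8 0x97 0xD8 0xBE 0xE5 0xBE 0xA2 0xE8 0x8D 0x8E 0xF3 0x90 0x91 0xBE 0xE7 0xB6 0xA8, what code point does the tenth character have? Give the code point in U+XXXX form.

U+7DA8

Offset 0: leading byte 0xC4 = 11000100 → 2-byte char #1 = C4 AC.
Offset 2: leading byte 0xE2 = 11100010 → 3-byte char #2 = E2 89 AF.
Offset 5: leading byte 0xF0 = 11110000 → 4-byte char #3 = F0 90 8C BD.
Offset 9: leading byte 0x78 = 01111000 → 1-byte char #4 = 78.
Offset 10: leading byte 0xD8 = 11011000 → 2-byte char #5 = D8 97.
Offset 12: leading byte 0xD8 = 11011000 → 2-byte char #6 = D8 BE.
Offset 14: leading byte 0xE5 = 11100101 → 3-byte char #7 = E5 BE A2.
Offset 17: leading byte 0xE8 = 11101000 → 3-byte char #8 = E8 8D 8E.
Offset 20: leading byte 0xF3 = 11110011 → 4-byte char #9 = F3 90 91 BE.
Offset 24: leading byte 0xE7 = 11100111 → 3-byte char #10 = E7 B6 A8.
Leading byte 0xE7 = 11100111 matches 1110xxxx → 3-byte sequence.
Byte 1: 0xE7 = 11100111, payload 0111 (4 bits).
Byte 2: 0xB6 = 10110110 (10xxxxxx ✓), payload 110110.
Byte 3: 0xA8 = 10101000 (10xxxxxx ✓), payload 101000.
Concatenate: 0111110110101000 = 0x7DA8 (16 bits → U+7DA8).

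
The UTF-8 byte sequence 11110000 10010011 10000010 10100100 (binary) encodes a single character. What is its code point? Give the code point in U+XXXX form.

Leading byte 0xF0 = 11110000 matches 11110xxx → 4-byte sequence.
Byte 1: 0xF0 = 11110000, payload 000 (3 bits).
Byte 2: 0x93 = 10010011 (10xxxxxx ✓), payload 010011.
Byte 3: 0x82 = 10000010 (10xxxxxx ✓), payload 000010.
Byte 4: 0xA4 = 10100100 (10xxxxxx ✓), payload 100100.
Concatenate: 000010011000010100100 = 0x130A4 (21 bits → U+130A4).

U+130A4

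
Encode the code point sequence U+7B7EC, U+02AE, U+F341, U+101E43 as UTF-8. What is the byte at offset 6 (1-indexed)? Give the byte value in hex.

1-indexed offset 6 is 0-indexed offset 5.
U+7B7EC → 4-byte form F1 BB 9F AC at offsets 0–3.
U+02AE → 2-byte form CA AE at offsets 4–5.
Offset 5 falls in char 2's range; it's byte 2 of CA AE = 0xAE.

0xAE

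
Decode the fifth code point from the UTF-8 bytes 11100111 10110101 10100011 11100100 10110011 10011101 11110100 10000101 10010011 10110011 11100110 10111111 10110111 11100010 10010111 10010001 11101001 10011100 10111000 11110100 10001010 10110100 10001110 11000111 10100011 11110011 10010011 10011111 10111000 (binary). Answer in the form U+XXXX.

Offset 0: leading byte 0xE7 = 11100111 → 3-byte char #1 = E7 B5 A3.
Offset 3: leading byte 0xE4 = 11100100 → 3-byte char #2 = E4 B3 9D.
Offset 6: leading byte 0xF4 = 11110100 → 4-byte char #3 = F4 85 93 B3.
Offset 10: leading byte 0xE6 = 11100110 → 3-byte char #4 = E6 BF B7.
Offset 13: leading byte 0xE2 = 11100010 → 3-byte char #5 = E2 97 91.
Leading byte 0xE2 = 11100010 matches 1110xxxx → 3-byte sequence.
Byte 1: 0xE2 = 11100010, payload 0010 (4 bits).
Byte 2: 0x97 = 10010111 (10xxxxxx ✓), payload 010111.
Byte 3: 0x91 = 10010001 (10xxxxxx ✓), payload 010001.
Concatenate: 0010010111010001 = 0x25D1 (16 bits → U+25D1).

U+25D1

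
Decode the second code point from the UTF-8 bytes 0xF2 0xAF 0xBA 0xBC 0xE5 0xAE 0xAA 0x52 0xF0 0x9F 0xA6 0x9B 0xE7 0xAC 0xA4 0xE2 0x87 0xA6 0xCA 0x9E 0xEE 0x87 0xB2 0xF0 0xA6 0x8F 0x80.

U+5BAA

Offset 0: leading byte 0xF2 = 11110010 → 4-byte char #1 = F2 AF BA BC.
Offset 4: leading byte 0xE5 = 11100101 → 3-byte char #2 = E5 AE AA.
Leading byte 0xE5 = 11100101 matches 1110xxxx → 3-byte sequence.
Byte 1: 0xE5 = 11100101, payload 0101 (4 bits).
Byte 2: 0xAE = 10101110 (10xxxxxx ✓), payload 101110.
Byte 3: 0xAA = 10101010 (10xxxxxx ✓), payload 101010.
Concatenate: 0101101110101010 = 0x5BAA (16 bits → U+5BAA).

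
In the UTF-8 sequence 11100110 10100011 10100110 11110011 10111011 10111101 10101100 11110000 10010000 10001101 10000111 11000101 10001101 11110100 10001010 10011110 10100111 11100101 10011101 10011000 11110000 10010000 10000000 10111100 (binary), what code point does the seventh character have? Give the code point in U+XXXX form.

U+1003C

Offset 0: leading byte 0xE6 = 11100110 → 3-byte char #1 = E6 A3 A6.
Offset 3: leading byte 0xF3 = 11110011 → 4-byte char #2 = F3 BB BD AC.
Offset 7: leading byte 0xF0 = 11110000 → 4-byte char #3 = F0 90 8D 87.
Offset 11: leading byte 0xC5 = 11000101 → 2-byte char #4 = C5 8D.
Offset 13: leading byte 0xF4 = 11110100 → 4-byte char #5 = F4 8A 9E A7.
Offset 17: leading byte 0xE5 = 11100101 → 3-byte char #6 = E5 9D 98.
Offset 20: leading byte 0xF0 = 11110000 → 4-byte char #7 = F0 90 80 BC.
Leading byte 0xF0 = 11110000 matches 11110xxx → 4-byte sequence.
Byte 1: 0xF0 = 11110000, payload 000 (3 bits).
Byte 2: 0x90 = 10010000 (10xxxxxx ✓), payload 010000.
Byte 3: 0x80 = 10000000 (10xxxxxx ✓), payload 000000.
Byte 4: 0xBC = 10111100 (10xxxxxx ✓), payload 111100.
Concatenate: 000010000000000111100 = 0x1003C (21 bits → U+1003C).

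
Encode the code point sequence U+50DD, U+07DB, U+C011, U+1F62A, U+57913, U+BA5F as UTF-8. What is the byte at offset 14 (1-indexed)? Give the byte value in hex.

0x97

1-indexed offset 14 is 0-indexed offset 13.
U+50DD → 3-byte form E5 83 9D at offsets 0–2.
U+07DB → 2-byte form DF 9B at offsets 3–4.
U+C011 → 3-byte form EC 80 91 at offsets 5–7.
U+1F62A → 4-byte form F0 9F 98 AA at offsets 8–11.
U+57913 → 4-byte form F1 97 A4 93 at offsets 12–15.
Offset 13 falls in char 5's range; it's byte 2 of F1 97 A4 93 = 0x97.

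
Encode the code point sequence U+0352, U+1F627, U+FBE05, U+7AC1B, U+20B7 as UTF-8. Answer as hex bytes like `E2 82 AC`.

CD 92 F0 9F 98 A7 F3 BB B8 85 F1 BA B0 9B E2 82 B7

U+0352: 2-byte form → CD 92.
U+1F627: 4-byte form → F0 9F 98 A7.
U+FBE05: 4-byte form → F3 BB B8 85.
U+7AC1B: 4-byte form → F1 BA B0 9B.
U+20B7: 3-byte form → E2 82 B7.
Concatenated (17 bytes): CD 92 F0 9F 98 A7 F3 BB B8 85 F1 BA B0 9B E2 82 B7.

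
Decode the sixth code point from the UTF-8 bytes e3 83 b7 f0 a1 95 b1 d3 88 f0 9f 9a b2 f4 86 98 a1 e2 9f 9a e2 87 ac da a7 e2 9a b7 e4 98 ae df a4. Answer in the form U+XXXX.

U+27DA

Offset 0: leading byte 0xE3 = 11100011 → 3-byte char #1 = E3 83 B7.
Offset 3: leading byte 0xF0 = 11110000 → 4-byte char #2 = F0 A1 95 B1.
Offset 7: leading byte 0xD3 = 11010011 → 2-byte char #3 = D3 88.
Offset 9: leading byte 0xF0 = 11110000 → 4-byte char #4 = F0 9F 9A B2.
Offset 13: leading byte 0xF4 = 11110100 → 4-byte char #5 = F4 86 98 A1.
Offset 17: leading byte 0xE2 = 11100010 → 3-byte char #6 = E2 9F 9A.
Leading byte 0xE2 = 11100010 matches 1110xxxx → 3-byte sequence.
Byte 1: 0xE2 = 11100010, payload 0010 (4 bits).
Byte 2: 0x9F = 10011111 (10xxxxxx ✓), payload 011111.
Byte 3: 0x9A = 10011010 (10xxxxxx ✓), payload 011010.
Concatenate: 0010011111011010 = 0x27DA (16 bits → U+27DA).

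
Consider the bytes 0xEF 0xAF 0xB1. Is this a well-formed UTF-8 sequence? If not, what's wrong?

Leading byte 0xEF = 11101111 → 3-byte form.
Continuation bytes 0xAF=10101111, 0xB1=10110001 all match 10xxxxxx.
Decoded value 0xFBF1 is ≥ 0x800 (shortest form) and not a surrogate.

valid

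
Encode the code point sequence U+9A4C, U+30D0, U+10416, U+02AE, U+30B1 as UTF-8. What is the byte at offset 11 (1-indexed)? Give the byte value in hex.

1-indexed offset 11 is 0-indexed offset 10.
U+9A4C → 3-byte form E9 A9 8C at offsets 0–2.
U+30D0 → 3-byte form E3 83 90 at offsets 3–5.
U+10416 → 4-byte form F0 90 90 96 at offsets 6–9.
U+02AE → 2-byte form CA AE at offsets 10–11.
Offset 10 falls in char 4's range; it's byte 1 of CA AE = 0xCA.

0xCA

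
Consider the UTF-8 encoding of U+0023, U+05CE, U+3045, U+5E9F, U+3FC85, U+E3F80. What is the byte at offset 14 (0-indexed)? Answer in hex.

0xA3

U+0023 → 1-byte form 23 at offsets 0–0.
U+05CE → 2-byte form D7 8E at offsets 1–2.
U+3045 → 3-byte form E3 81 85 at offsets 3–5.
U+5E9F → 3-byte form E5 BA 9F at offsets 6–8.
U+3FC85 → 4-byte form F0 BF B2 85 at offsets 9–12.
U+E3F80 → 4-byte form F3 A3 BE 80 at offsets 13–16.
Offset 14 falls in char 6's range; it's byte 2 of F3 A3 BE 80 = 0xA3.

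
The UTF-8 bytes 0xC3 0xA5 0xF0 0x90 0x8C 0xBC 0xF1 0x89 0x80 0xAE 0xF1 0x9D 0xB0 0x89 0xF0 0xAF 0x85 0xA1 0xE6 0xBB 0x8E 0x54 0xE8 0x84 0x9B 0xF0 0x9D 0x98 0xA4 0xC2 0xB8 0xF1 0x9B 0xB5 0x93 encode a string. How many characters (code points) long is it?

Byte at offset 0: 0xC3 = 11000011 → 2-byte char (#1). Advance 2.
Byte at offset 2: 0xF0 = 11110000 → 4-byte char (#2). Advance 4.
Byte at offset 6: 0xF1 = 11110001 → 4-byte char (#3). Advance 4.
Byte at offset 10: 0xF1 = 11110001 → 4-byte char (#4). Advance 4.
Byte at offset 14: 0xF0 = 11110000 → 4-byte char (#5). Advance 4.
Byte at offset 18: 0xE6 = 11100110 → 3-byte char (#6). Advance 3.
Byte at offset 21: 0x54 = 01010100 → 1-byte char (#7). Advance 1.
Byte at offset 22: 0xE8 = 11101000 → 3-byte char (#8). Advance 3.
Byte at offset 25: 0xF0 = 11110000 → 4-byte char (#9). Advance 4.
Byte at offset 29: 0xC2 = 11000010 → 2-byte char (#10). Advance 2.
Byte at offset 31: 0xF1 = 11110001 → 4-byte char (#11). Advance 4.
Reached end at offset 35 after 11 code points.

11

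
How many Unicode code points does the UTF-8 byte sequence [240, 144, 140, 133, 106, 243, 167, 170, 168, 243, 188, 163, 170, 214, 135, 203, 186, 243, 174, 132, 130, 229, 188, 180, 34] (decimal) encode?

Byte at offset 0: 0xF0 = 11110000 → 4-byte char (#1). Advance 4.
Byte at offset 4: 0x6A = 01101010 → 1-byte char (#2). Advance 1.
Byte at offset 5: 0xF3 = 11110011 → 4-byte char (#3). Advance 4.
Byte at offset 9: 0xF3 = 11110011 → 4-byte char (#4). Advance 4.
Byte at offset 13: 0xD6 = 11010110 → 2-byte char (#5). Advance 2.
Byte at offset 15: 0xCB = 11001011 → 2-byte char (#6). Advance 2.
Byte at offset 17: 0xF3 = 11110011 → 4-byte char (#7). Advance 4.
Byte at offset 21: 0xE5 = 11100101 → 3-byte char (#8). Advance 3.
Byte at offset 24: 0x22 = 00100010 → 1-byte char (#9). Advance 1.
Reached end at offset 25 after 9 code points.

9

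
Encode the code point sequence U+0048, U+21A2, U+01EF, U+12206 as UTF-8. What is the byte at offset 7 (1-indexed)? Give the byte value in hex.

1-indexed offset 7 is 0-indexed offset 6.
U+0048 → 1-byte form 48 at offsets 0–0.
U+21A2 → 3-byte form E2 86 A2 at offsets 1–3.
U+01EF → 2-byte form C7 AF at offsets 4–5.
U+12206 → 4-byte form F0 92 88 86 at offsets 6–9.
Offset 6 falls in char 4's range; it's byte 1 of F0 92 88 86 = 0xF0.

0xF0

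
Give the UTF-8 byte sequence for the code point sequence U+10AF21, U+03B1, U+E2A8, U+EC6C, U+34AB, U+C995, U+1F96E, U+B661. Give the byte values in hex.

F4 8A BC A1 CE B1 EE 8A A8 EE B1 AC E3 92 AB EC A6 95 F0 9F A5 AE EB 99 A1

U+10AF21: 4-byte form → F4 8A BC A1.
U+03B1: 2-byte form → CE B1.
U+E2A8: 3-byte form → EE 8A A8.
U+EC6C: 3-byte form → EE B1 AC.
U+34AB: 3-byte form → E3 92 AB.
U+C995: 3-byte form → EC A6 95.
U+1F96E: 4-byte form → F0 9F A5 AE.
U+B661: 3-byte form → EB 99 A1.
Concatenated (25 bytes): F4 8A BC A1 CE B1 EE 8A A8 EE B1 AC E3 92 AB EC A6 95 F0 9F A5 AE EB 99 A1.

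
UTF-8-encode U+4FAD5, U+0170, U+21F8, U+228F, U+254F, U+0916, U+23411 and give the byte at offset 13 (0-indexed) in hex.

0x95

U+4FAD5 → 4-byte form F1 8F AB 95 at offsets 0–3.
U+0170 → 2-byte form C5 B0 at offsets 4–5.
U+21F8 → 3-byte form E2 87 B8 at offsets 6–8.
U+228F → 3-byte form E2 8A 8F at offsets 9–11.
U+254F → 3-byte form E2 95 8F at offsets 12–14.
Offset 13 falls in char 5's range; it's byte 2 of E2 95 8F = 0x95.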